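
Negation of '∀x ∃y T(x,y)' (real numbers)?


Original: ∀x ∃y T(x,y)
Rule: ¬∀→∃, ¬∃→∀, negate predicate.
Negation: ∃x ∀y ¬T(x,y)

∃x ∀y ¬T(x,y)


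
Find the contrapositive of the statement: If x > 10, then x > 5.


Original: If x > 10, then x > 5
Contrapositive: If ¬Q, then ¬P
Negate Q: not (x > 5)
Negate P: not (x > 10)

If not (x > 5), then not (x > 10).


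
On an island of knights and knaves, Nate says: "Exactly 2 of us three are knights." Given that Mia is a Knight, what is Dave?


Nate claims exactly 2 knights among Nate, Mia, Dave.
Given: Mia is a Knight.

Case 1: Nate is a Knight (tells truth)
  Then exactly 2 of the three are knights.
  Counting Nate, Mia: 2 knight(s) so far. Need 0 more → Dave = Knave.
Case 2: Nate is a Knave (lies)
  Then the count is NOT 2.
  If Dave = Knight, count = 2 = 2 → claim would be true, contradicts lie.
  If Dave = Knave, count = 1 ≠ 2 → lie confirmed ✓

Dave is a Knave.

Knave


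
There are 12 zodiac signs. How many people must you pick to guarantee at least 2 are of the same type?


Pigeonhole: to guarantee k in one of n categories, need (k-1)×n + 1.
k = 2, n = 12
Minimum = (2-1) × 12 + 1 = 1 × 12 + 1

13


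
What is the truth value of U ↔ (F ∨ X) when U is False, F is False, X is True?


U = False, F = False, X = True
Step 1: F ∨ X = False OR True = True
Step 2: U ↔ (True): true when both sides have same truth value.
Result: False ↔ True = False

False


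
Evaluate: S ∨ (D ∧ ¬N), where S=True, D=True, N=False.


S = True, D = True, N = False
Expression: S ∨ (D ∧ ¬N)
Step 1: ¬N = NOT False = True
Step 2: D ∧ ¬N = True AND True = True
Step 3: S ∨ (True) = True OR True = True

True


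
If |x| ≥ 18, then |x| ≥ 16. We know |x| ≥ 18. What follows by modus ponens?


Modus ponens: P → Q, P ⊢ Q
P: |x| ≥ 18
Q: |x| ≥ 16
We have P → Q and P is true.
By modus ponens, Q must be true.

|x| ≥ 16


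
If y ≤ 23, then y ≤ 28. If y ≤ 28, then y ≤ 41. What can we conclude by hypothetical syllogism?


Hypothetical syllogism: P → Q, Q → R ⊢ P → R
Premise 1: y ≤ 23 → y ≤ 28
Premise 2: y ≤ 28 → y ≤ 41
Chain the implications: the middle term (y ≤ 28) links the two.
Conclusion: If y ≤ 23, then y ≤ 41.

If y ≤ 23, then y ≤ 41.


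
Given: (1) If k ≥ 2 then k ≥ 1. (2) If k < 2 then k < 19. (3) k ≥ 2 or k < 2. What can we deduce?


Constructive dilemma: (P → Q) ∧ (R → S), P ∨ R ⊢ Q ∨ S
Premise 1: k ≥ 2 → k ≥ 1
Premise 2: k < 2 → k < 19
Premise 3: k ≥ 2 ∨ k < 2
Case 1: Assuming k ≥ 2, then by Premise 1, k ≥ 1.
Case 2: Assuming k < 2, then by Premise 2, k < 19.
Since one of k ≥ 2 or k < 2 must hold, we get k ≥ 1 or k < 19.

k ≥ 1 or k < 19.


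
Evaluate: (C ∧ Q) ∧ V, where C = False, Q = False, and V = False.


C = False, Q = False, V = False
Step 1: C ∧ Q = False AND False = False
Step 2: False ∧ V = False AND False = False
AND is true only when ALL operands are true.

False


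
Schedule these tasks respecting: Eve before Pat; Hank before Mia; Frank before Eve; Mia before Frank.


Constraints: Eve before Pat; Hank before Mia; Frank before Eve; Mia before Frank
Method: repeatedly schedule the remaining task that has no remaining task required before it.
  Step 1: remaining {Eve, Hank, Pat, Mia, Frank}; every task except Hank still has a predecessor pending → schedule Hank.
  Step 2: remaining {Eve, Pat, Mia, Frank}; every task except Mia still has a predecessor pending → schedule Mia.
  Step 3: remaining {Eve, Pat, Frank}; every task except Frank still has a predecessor pending → schedule Frank.
  Step 4: remaining {Eve, Pat}; every task except Eve still has a predecessor pending → schedule Eve.
  Step 5: only Pat remains → schedule Pat.
Resulting order:

Hank → Mia → Frank → Eve → Pat


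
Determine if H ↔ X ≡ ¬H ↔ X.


Expression 1: H ↔ X
Expression 2: ¬H ↔ X
Truth table (H X | Expr1 Expr2):
  T T |   T     F   ← differ
  T F |   F     T   ← differ
  F T |   F     T   ← differ
  F F |   T     F   ← differ
Counterexample: H=T, X=T gives Expr1 = T but Expr2 = F, so the expressions are NOT logically equivalent.

No


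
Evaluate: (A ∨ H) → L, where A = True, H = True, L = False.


A = True, H = True, L = False
Step 1: A ∨ H = True OR True = True
Step 2: (True) → L: false only when antecedent=True and L=False.
Result: False

False


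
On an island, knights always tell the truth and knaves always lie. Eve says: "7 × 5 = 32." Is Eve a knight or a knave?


Statement: "7 × 5 = 32."
Actual: 7 × 5 = 35
Claimed: 32
Statement is FALSE → Eve lies → Knave

Knave


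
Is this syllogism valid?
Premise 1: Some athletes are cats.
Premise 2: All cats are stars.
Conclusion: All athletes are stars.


Premise 1: Some athletes are cats.
Premise 2: All cats are stars.
Conclusion: All athletes are stars.
Fallacy: illicit minor. The minor term (athletes) is distributed in the conclusion ('All athletes ...') but undistributed in its premise ('Some athletes are cats' doesn't cover all athletes).
Only 'Some athletes are stars' follows, not 'All'.

Invalid


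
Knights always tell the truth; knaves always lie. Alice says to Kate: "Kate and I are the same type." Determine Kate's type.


Alice says: "Kate and I are the same type."
Case 1: Alice is a Knight (truth-teller)
  Statement is true → they ARE the same → Kate is also a Knight
Case 2: Alice is a Knave (liar)
  Statement is false → they are NOT the same → Kate is a Knight
In both cases, Kate is a Knight.

Knight


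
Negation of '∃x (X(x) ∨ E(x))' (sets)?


Original: ∃x (X(x) ∨ E(x))
Rule: ¬∀→∃, ¬∃→∀, negate predicate.
Negation: ∀x (¬X(x) ∧ ¬E(x))

∀x (¬X(x) ∧ ¬E(x))


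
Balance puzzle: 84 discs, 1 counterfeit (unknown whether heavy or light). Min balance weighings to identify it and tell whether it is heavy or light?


Let n = 84. 168 possibilities (n discs × lighter/heavier); each weighing has 3 outcomes.
Bound for k weighings: say the first weighing puts j discs on each pan. If it tips, the 2j weighed discs remain suspects (each with a known direction) and k-1 weighings give 3^(k-1) outcomes; 3^(k-1) is odd, so 2j ≤ 3^(k-1) - 1. If it balances, the n - 2j unweighed discs remain with direction unknown: 2(n - 2j) ≤ 3^(k-1) - 1 by the same parity argument. Adding, n ≤ (3^(k-1) - 1) + (3^(k-1) - 1)/2 = (3^k - 3)/2, and the classical three-group strategy achieves this (3 discs in 2 weighings, 12 in 3, 39 in 4, 120 in 5).
So we need the smallest k with (3^k - 3)/2 ≥ 84.
k = 4: (3^4 - 3)/2 = 39 < 84 ✗
k = 5: (3^5 - 3)/2 = 120 ≥ 84 ✓

5


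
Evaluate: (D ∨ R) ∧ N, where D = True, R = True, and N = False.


D = True, R = True, N = False
Step 1: D ∨ R = True OR True = True
Step 2: True ∧ N = True AND False = False
OR is true when at least one operand is true; AND requires both.

False


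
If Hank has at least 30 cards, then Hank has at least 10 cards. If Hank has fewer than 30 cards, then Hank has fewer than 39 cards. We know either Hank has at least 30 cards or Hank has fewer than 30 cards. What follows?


Constructive dilemma: (P → Q) ∧ (R → S), P ∨ R ⊢ Q ∨ S
Premise 1: Hank has at least 30 cards → Hank has at least 10 cards
Premise 2: Hank has fewer than 30 cards → Hank has fewer than 39 cards
Premise 3: Hank has at least 30 cards ∨ Hank has fewer than 30 cards
Case 1: Assuming Hank has at least 30 cards, then by Premise 1, Hank has at least 10 cards.
Case 2: Assuming Hank has fewer than 30 cards, then by Premise 2, Hank has fewer than 39 cards.
Since one of Hank has at least 30 cards or Hank has fewer than 30 cards must hold, we get Hank has at least 10 cards or Hank has fewer than 39 cards.

Hank has at least 10 cards or Hank has fewer than 39 cards.


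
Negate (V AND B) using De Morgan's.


De Morgan's law: ¬(P ∧ Q) ≡ ¬P ∨ ¬Q
¬(V ∧ B) = ¬V ∨ ¬B

¬V ∨ ¬B


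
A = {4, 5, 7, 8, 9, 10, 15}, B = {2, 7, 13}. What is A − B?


A = {4, 5, 7, 8, 9, 10, 15}
B = {2, 7, 13}
Operation: difference A − B
In A but not B: 4, 5, 8, 9, 10, 15

{4, 5, 8, 9, 10, 15}


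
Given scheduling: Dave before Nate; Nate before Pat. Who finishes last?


Constraints: Dave before Nate; Nate before Pat
The last task can have nothing scheduled after it, so it must never appear on the left of a 'before'.
Tasks appearing before some other task: Dave, Nate.
The only task not in that list is Pat → it is last.

Pat


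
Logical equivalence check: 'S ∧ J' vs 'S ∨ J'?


Expression 1: S ∧ J
Expression 2: S ∨ J
Truth table (S J | Expr1 Expr2):
  T T |   T     T
  T F |   F     T   ← differ
  F T |   F     T   ← differ
  F F |   F     F
Counterexample: S=T, J=F gives Expr1 = F but Expr2 = T, so the expressions are NOT logically equivalent.

No


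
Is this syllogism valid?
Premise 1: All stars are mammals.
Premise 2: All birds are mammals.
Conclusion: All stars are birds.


Premise 1: All stars are mammals.
Premise 2: All birds are mammals.
Conclusion: All stars are birds.
Fallacy: undistributed middle. mammals is predicate in both.
Counterexample: stars and birds could be disjoint subsets of mammals.

Invalid


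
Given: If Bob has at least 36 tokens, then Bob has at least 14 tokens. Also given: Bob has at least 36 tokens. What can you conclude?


Modus ponens: P → Q, P ⊢ Q
P: Bob has at least 36 tokens
Q: Bob has at least 14 tokens
We have P → Q and P is true.
By modus ponens, Q must be true.

Bob has at least 14 tokens


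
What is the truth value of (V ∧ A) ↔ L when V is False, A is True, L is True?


V = False, A = True, L = True
Step 1: V ∧ A = False AND True = False
Step 2: (False) ↔ L: true when both sides have same truth value.
Result: False ↔ True = False

False


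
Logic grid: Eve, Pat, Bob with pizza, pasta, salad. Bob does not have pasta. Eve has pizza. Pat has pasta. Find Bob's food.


From clues:
  Eve → pizza
  Pat → pasta
By elimination, Bob gets the remaining.

salad


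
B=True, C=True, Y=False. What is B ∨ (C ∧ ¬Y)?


B = True, C = True, Y = False
Expression: B ∨ (C ∧ ¬Y)
Step 1: ¬Y = NOT False = True
Step 2: C ∧ ¬Y = True AND True = True
Step 3: B ∨ (True) = True OR True = True

True


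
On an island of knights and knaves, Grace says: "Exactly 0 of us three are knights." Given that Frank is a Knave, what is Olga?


Grace claims exactly 0 knights among Grace, Frank, Olga.
Given: Frank is a Knave.

Case 1: Grace is a Knight (tells truth)
  Then exactly 0 of the three are knights.
  Counting Grace, Frank: 1 knight(s) so far. Need -1 more → impossible.
Case 2: Grace is a Knave (lies)
  Then the count is NOT 0.
  If Olga = Knave, count = 0 = 0 → claim would be true, contradicts lie.
  If Olga = Knight, count = 1 ≠ 0 → lie confirmed ✓

Olga is a Knight.

Knight


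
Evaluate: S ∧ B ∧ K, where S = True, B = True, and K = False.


S = True, B = True, K = False
Step 1: S ∧ B = True AND True = True
Step 2: (True) ∧ K = (True) AND False = False
AND is true only when ALL operands are true.

False


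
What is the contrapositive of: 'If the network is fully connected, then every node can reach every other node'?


Original: If the network is fully connected, then every node can reach every other node
Contrapositive: If ¬Q, then ¬P
Negate Q: not (every node can reach every other node)
Negate P: not (the network is fully connected)

If not (every node can reach every other node), then not (the network is fully connected).


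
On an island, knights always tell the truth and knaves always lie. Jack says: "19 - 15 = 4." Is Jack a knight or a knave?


Statement: "19 - 15 = 4."
Actual: 19 - 15 = 4
Claimed: 4
Statement is TRUE → Jack tells the truth → Knight

Knight


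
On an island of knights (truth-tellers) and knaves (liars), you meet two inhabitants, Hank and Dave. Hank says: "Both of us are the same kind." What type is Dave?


Hank says: "Both of us are the same kind."
Case 1: Hank is a Knight (truth-teller)
  Statement is true → they ARE the same → Dave is also a Knight
Case 2: Hank is a Knave (liar)
  Statement is false → they are NOT the same → Dave is a Knight
In both cases, Dave is a Knight.

Knight


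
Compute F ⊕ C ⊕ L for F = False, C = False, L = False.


F = False, C = False, L = False
Step 1: F ⊕ C = False XOR False = False
Step 2: False ⊕ L = False XOR False = False
XOR is true when an odd number of operands are true.

False


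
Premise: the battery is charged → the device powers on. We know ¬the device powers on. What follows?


Modus tollens: P → Q, ¬Q ⊢ ¬P
P: the battery is charged
Q: the device powers on
We have P → Q and Q is false.
By modus tollens, P must be false.

It is not the case that the battery is charged


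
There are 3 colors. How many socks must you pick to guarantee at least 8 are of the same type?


Pigeonhole: to guarantee k in one of n categories, need (k-1)×n + 1.
k = 8, n = 3
Minimum = (8-1) × 3 + 1 = 7 × 3 + 1

22


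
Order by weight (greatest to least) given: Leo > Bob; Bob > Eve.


Constraints: Leo > Bob; Bob > Eve
Method: at each step, the next-highest is the one remaining person who never appears on the smaller side of a constraint between remaining people.
  Step 1: remaining {Eve, Bob, Leo}; on the smaller side: {Eve, Bob} → Leo is next (Leo > Bob).
  Step 2: remaining {Eve, Bob}; on the smaller side: {Eve} → Bob is next (Bob > Eve).
  Step 3: only Eve remains → lowest.
Final ranking (highest to lowest):

Leo > Bob > Eve


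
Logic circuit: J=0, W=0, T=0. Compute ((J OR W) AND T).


J OR W = 0|0 = 0
0 AND 0 = 0

0


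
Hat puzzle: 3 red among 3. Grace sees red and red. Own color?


Total red = 3, seen red = 2
Own red = 3 - 2 = 1
Grace's hat is red.

red


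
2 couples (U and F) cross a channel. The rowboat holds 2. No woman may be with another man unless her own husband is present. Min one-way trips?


Label couples U and F.
1. WU+WF → (far: WU,WF; near: HU,HF)
2. WU ←   (far: WF; near: HU,HF,WU)
3. HU+HF → (far: HU,HF,WF; near: WU)
4. HU ←   (far: HF,WF; near: HU,WU)  — HU returns, since WU is alone on near bank
5. HU+WU → (far: all four; near: empty)
Every state respects the constraint.
Minimum trips = 5

5


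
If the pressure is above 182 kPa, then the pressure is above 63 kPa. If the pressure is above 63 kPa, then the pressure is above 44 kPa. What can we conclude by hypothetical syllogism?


Hypothetical syllogism: P → Q, Q → R ⊢ P → R
Premise 1: the pressure is above 182 kPa → the pressure is above 63 kPa
Premise 2: the pressure is above 63 kPa → the pressure is above 44 kPa
Chain the implications: the middle term (the pressure is above 63 kPa) links the two.
Conclusion: If the pressure is above 182 kPa, then the pressure is above 44 kPa.

If the pressure is above 182 kPa, then the pressure is above 44 kPa.


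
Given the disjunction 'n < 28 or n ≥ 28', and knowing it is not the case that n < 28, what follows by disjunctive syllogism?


Disjunctive syllogism: P ∨ Q, ¬P ⊢ Q
Disjunction: n < 28 ∨ n ≥ 28
We know it is not the case that n < 28.
By disjunctive syllogism, the other disjunct must be true.

n ≥ 28


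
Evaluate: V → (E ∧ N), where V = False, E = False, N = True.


V = False, E = False, N = True
Step 1: E ∧ N = False AND True = False
Step 2: V → (False): false only when V=True and consequent=False.
Result: True

True


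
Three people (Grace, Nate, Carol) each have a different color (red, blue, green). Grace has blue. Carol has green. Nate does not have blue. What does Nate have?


From clues:
  Carol → green
  Grace → blue
By elimination, Nate gets the remaining.

red


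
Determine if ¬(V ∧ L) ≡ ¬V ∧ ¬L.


Expression 1: ¬(V ∧ L)
Expression 2: ¬V ∧ ¬L
Truth table (V L | Expr1 Expr2):
  T T |   F     F
  T F |   T     F   ← differ
  F T |   T     F   ← differ
  F F |   T     T
Counterexample: V=T, L=F gives Expr1 = T but Expr2 = F, so the expressions are NOT logically equivalent.

No


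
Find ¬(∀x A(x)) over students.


Original: ∀x A(x)
Rule: ¬∀→∃, ¬∃→∀, negate predicate.
Negation: ∃x ¬A(x)

∃x ¬A(x)


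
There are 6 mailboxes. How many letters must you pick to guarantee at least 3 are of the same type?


Pigeonhole: to guarantee k in one of n categories, need (k-1)×n + 1.
k = 3, n = 6
Minimum = (3-1) × 6 + 1 = 2 × 6 + 1

13


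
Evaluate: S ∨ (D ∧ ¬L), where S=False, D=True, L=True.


S = False, D = True, L = True
Expression: S ∨ (D ∧ ¬L)
Step 1: ¬L = NOT True = False
Step 2: D ∧ ¬L = True AND False = False
Step 3: S ∨ (False) = False OR False = False

False


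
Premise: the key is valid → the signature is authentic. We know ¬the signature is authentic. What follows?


Modus tollens: P → Q, ¬Q ⊢ ¬P
P: the key is valid
Q: the signature is authentic
We have P → Q and Q is false.
By modus tollens, P must be false.

It is not the case that the key is valid


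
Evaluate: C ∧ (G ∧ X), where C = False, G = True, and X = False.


C = False, G = True, X = False
Step 1: G ∧ X = True AND False = False
Step 2: C ∧ False = False AND False = False
AND is true only when ALL operands are true.

False


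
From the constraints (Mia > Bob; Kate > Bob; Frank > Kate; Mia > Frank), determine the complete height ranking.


Constraints: Mia > Bob; Kate > Bob; Frank > Kate; Mia > Frank
Method: at each step, the next-highest is the one remaining person who never appears on the smaller side of a constraint between remaining people.
  Step 1: remaining {Mia, Frank, Bob, Kate}; on the smaller side: {Frank, Bob, Kate} → Mia is next (Mia > Bob; Mia > Frank).
  Step 2: remaining {Frank, Bob, Kate}; on the smaller side: {Bob, Kate} → Frank is next (Frank > Kate).
  Step 3: remaining {Bob, Kate}; on the smaller side: {Bob} → Kate is next (Kate > Bob).
  Step 4: only Bob remains → lowest.
Final ranking (highest to lowest):

Mia > Frank > Kate > Bob


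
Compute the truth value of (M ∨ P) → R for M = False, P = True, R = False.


M = False, P = True, R = False
Step 1: M ∨ P = False OR True = True
Step 2: (True) → R: false only when antecedent=True and R=False.
Result: False

False


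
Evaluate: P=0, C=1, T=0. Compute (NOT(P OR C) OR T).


P OR C = 1
NOT(1) = 0
0 OR 0 = 0

0


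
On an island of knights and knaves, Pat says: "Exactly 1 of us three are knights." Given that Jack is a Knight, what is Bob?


Pat claims exactly 1 knights among Pat, Jack, Bob.
Given: Jack is a Knight.

Case 1: Pat is a Knight (tells truth)
  Then exactly 1 of the three are knights.
  Counting Pat, Jack: 2 knight(s) so far. Need -1 more → impossible.
Case 2: Pat is a Knave (lies)
  Then the count is NOT 1.
  If Bob = Knave, count = 1 = 1 → claim would be true, contradicts lie.
  If Bob = Knight, count = 2 ≠ 1 → lie confirmed ✓

Bob is a Knight.

Knight


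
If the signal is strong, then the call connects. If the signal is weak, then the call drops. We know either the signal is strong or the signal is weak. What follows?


Constructive dilemma: (P → Q) ∧ (R → S), P ∨ R ⊢ Q ∨ S
Premise 1: the signal is strong → the call connects
Premise 2: the signal is weak → the call drops
Premise 3: the signal is strong ∨ the signal is weak
Case 1: Assuming the signal is strong, then by Premise 1, the call connects.
Case 2: Assuming the signal is weak, then by Premise 2, the call drops.
Since one of the signal is strong or the signal is weak must hold, we get the call connects or the call drops.

The call connects or the call drops.


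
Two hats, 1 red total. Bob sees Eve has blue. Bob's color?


Total red = 1, Eve = blue
Red accounted for: 0
Remaining for Bob: 1
Bob's hat is red.

red


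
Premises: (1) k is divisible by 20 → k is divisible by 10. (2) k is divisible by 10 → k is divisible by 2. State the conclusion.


Hypothetical syllogism: P → Q, Q → R ⊢ P → R
Premise 1: k is divisible by 20 → k is divisible by 10
Premise 2: k is divisible by 10 → k is divisible by 2
Chain the implications: the middle term (k is divisible by 10) links the two.
Conclusion: If k is divisible by 20, then k is divisible by 2.

If k is divisible by 20, then k is divisible by 2.


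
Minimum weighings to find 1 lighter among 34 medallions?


Each weighing has 3 outcomes (left heavy / balance / right heavy), so k weighings distinguish at most 3^k cases; splitting into three near-equal groups achieves this.
Need 3^k ≥ 34: 3^3 = 27 < 34 ≤ 3^4 = 81
k = ⌈log₃(34)⌉ = 4

4


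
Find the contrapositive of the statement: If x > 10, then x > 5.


Original: If x > 10, then x > 5
Contrapositive: If ¬Q, then ¬P
Negate Q: not (x > 5)
Negate P: not (x > 10)

If not (x > 5), then not (x > 10).


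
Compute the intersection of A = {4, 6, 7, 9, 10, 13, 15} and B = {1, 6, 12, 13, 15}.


A = {4, 6, 7, 9, 10, 13, 15}
B = {1, 6, 12, 13, 15}
Operation: intersection
Elements in both: 6, 13, 15

{6, 13, 15}


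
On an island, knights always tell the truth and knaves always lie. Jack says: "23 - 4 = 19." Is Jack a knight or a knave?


Statement: "23 - 4 = 19."
Actual: 23 - 4 = 19
Claimed: 19
Statement is TRUE → Jack tells the truth → Knight

Knight


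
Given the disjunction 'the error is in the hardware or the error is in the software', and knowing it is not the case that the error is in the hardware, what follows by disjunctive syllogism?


Disjunctive syllogism: P ∨ Q, ¬P ⊢ Q
Disjunction: the error is in the hardware ∨ the error is in the software
We know it is not the case that the error is in the hardware.
By disjunctive syllogism, the other disjunct must be true.

The error is in the software


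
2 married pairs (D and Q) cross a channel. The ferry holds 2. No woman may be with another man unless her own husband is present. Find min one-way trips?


Label couples D and Q.
1. WD+WQ → (far: WD,WQ; near: HD,HQ)
2. WD ←   (far: WQ; near: HD,HQ,WD)
3. HD+HQ → (far: HD,HQ,WQ; near: WD)
4. HD ←   (far: HQ,WQ; near: HD,WD)  — HD returns, since WD is alone on near bank
5. HD+WD → (far: all four; near: empty)
Every state respects the constraint.
Minimum trips = 5

5


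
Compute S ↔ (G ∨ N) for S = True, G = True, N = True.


S = True, G = True, N = True
Step 1: G ∨ N = True OR True = True
Step 2: S ↔ (True): true when both sides have same truth value.
Result: True ↔ True = True

True


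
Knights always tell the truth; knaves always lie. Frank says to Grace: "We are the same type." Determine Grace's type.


Frank says: "We are the same type."
Case 1: Frank is a Knight (truth-teller)
  Statement is true → they ARE the same → Grace is also a Knight
Case 2: Frank is a Knave (liar)
  Statement is false → they are NOT the same → Grace is a Knight
In both cases, Grace is a Knight.

Knight


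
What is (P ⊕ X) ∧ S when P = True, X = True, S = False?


P = True, X = True, S = False
Step 1: P ⊕ X = True XOR True = False
Step 2: False ∧ S = False AND False = False
XOR true when exactly one of P,X is true; then AND with S.

False


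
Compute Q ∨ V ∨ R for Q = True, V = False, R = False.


Q = True, V = False, R = False
Step 1: Q ∨ V = True OR False = True
Step 2: True ∨ R = True OR False = True
OR is true when at least one operand is true.

True


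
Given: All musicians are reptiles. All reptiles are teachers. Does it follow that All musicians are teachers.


Premise 1: All musicians are reptiles.
Premise 2: All reptiles are teachers.
Conclusion: All musicians are teachers.
Barbara syllogism (AAA-1): All A are B, All B are C → All A are C.
Middle term (reptiles) distributed in premise 2.

Valid


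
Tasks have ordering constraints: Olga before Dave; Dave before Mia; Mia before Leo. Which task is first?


Constraints: Olga before Dave; Dave before Mia; Mia before Leo
The first task can have nothing scheduled before it, so it must never appear on the right of a 'before'.
Tasks appearing after some 'before': Dave, Mia, Leo.
The only task not in that list is Olga → it is first.

Olga


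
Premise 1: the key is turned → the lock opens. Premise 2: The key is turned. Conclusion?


Modus ponens: P → Q, P ⊢ Q
P: the key is turned
Q: the lock opens
We have P → Q and P is true.
By modus ponens, Q must be true.

The lock opens


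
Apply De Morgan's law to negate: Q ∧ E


De Morgan's law: ¬(P ∧ Q) ≡ ¬P ∨ ¬Q
¬(Q ∧ E) = ¬Q ∨ ¬E

¬Q ∨ ¬E


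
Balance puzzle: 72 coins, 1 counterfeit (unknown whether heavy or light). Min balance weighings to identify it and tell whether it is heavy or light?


Let n = 72. 144 possibilities (n coins × lighter/heavier); each weighing has 3 outcomes.
Bound for k weighings: say the first weighing puts j coins on each pan. If it tips, the 2j weighed coins remain suspects (each with a known direction) and k-1 weighings give 3^(k-1) outcomes; 3^(k-1) is odd, so 2j ≤ 3^(k-1) - 1. If it balances, the n - 2j unweighed coins remain with direction unknown: 2(n - 2j) ≤ 3^(k-1) - 1 by the same parity argument. Adding, n ≤ (3^(k-1) - 1) + (3^(k-1) - 1)/2 = (3^k - 3)/2, and the classical three-group strategy achieves this (3 coins in 2 weighings, 12 in 3, 39 in 4, 120 in 5).
So we need the smallest k with (3^k - 3)/2 ≥ 72.
k = 4: (3^4 - 3)/2 = 39 < 72 ✗
k = 5: (3^5 - 3)/2 = 120 ≥ 72 ✓

5


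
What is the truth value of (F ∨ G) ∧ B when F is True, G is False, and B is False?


F = True, G = False, B = False
Step 1: F ∨ G = True OR False = True
Step 2: True ∧ B = True AND False = False
OR is true when at least one operand is true; AND requires both.

False


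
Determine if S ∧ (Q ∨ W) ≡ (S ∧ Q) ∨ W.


Expression 1: S ∧ (Q ∨ W)
Expression 2: (S ∧ Q) ∨ W
Truth table (S Q W | Expr1 Expr2):
  T T T |   T     T
  T T F |   T     T
  T F T |   T     T
  T F F |   F     F
  F T T |   F     T   ← differ
  F T F |   F     F
  F F T |   F     T   ← differ
  F F F |   F     F
Counterexample: S=F, Q=T, W=T gives Expr1 = F but Expr2 = T, so the expressions are NOT logically equivalent.

No


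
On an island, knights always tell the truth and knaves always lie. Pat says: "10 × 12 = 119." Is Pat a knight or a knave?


Statement: "10 × 12 = 119."
Actual: 10 × 12 = 120
Claimed: 119
Statement is FALSE → Pat lies → Knave

Knave


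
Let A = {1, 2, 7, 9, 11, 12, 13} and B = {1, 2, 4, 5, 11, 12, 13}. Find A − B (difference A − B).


A = {1, 2, 7, 9, 11, 12, 13}
B = {1, 2, 4, 5, 11, 12, 13}
Operation: difference A − B
In A but not B: 7, 9

{7, 9}


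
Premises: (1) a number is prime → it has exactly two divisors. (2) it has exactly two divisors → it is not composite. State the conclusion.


Hypothetical syllogism: P → Q, Q → R ⊢ P → R
Premise 1: a number is prime → it has exactly two divisors
Premise 2: it has exactly two divisors → it is not composite
Chain the implications: the middle term (it has exactly two divisors) links the two.
Conclusion: If a number is prime, then it is not composite.

If a number is prime, then it is not composite.


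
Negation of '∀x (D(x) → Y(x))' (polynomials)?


Original: ∀x (D(x) → Y(x))
Rule: ¬∀→∃, ¬∃→∀, negate predicate.
Negation: ∃x (D(x) ∧ ¬Y(x))

∃x (D(x) ∧ ¬Y(x))


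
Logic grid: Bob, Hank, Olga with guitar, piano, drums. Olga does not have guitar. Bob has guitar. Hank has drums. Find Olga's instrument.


From clues:
  Hank → drums
  Bob → guitar
By elimination, Olga gets the remaining.

piano


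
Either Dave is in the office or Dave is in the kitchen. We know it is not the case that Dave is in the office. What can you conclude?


Disjunctive syllogism: P ∨ Q, ¬P ⊢ Q
Disjunction: Dave is in the office ∨ Dave is in the kitchen
We know it is not the case that Dave is in the office.
By disjunctive syllogism, the other disjunct must be true.

Dave is in the kitchen


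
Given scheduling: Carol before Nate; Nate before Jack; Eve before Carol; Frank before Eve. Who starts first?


Constraints: Carol before Nate; Nate before Jack; Eve before Carol; Frank before Eve
The first task can have nothing scheduled before it, so it must never appear on the right of a 'before'.
Tasks appearing after some 'before': Nate, Jack, Carol, Eve.
The only task not in that list is Frank → it is first.

Frank


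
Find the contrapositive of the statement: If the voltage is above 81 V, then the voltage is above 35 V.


Original: If the voltage is above 81 V, then the voltage is above 35 V
Contrapositive: If ¬Q, then ¬P
Negate Q: not (the voltage is above 35 V)
Negate P: not (the voltage is above 81 V)

If not (the voltage is above 35 V), then not (the voltage is above 81 V).


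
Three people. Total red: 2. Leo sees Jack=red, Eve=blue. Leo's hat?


Total red = 2, seen red = 1
Own red = 2 - 1 = 1
Leo's hat is red.

red


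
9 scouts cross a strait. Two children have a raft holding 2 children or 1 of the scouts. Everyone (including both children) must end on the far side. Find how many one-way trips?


Per crossing of one of the scouts: children→, one←, one of the scouts→, one← = 4 trips
9 × 4 = 36, + 1 final children→ = 37
Minimum trips = 37

37


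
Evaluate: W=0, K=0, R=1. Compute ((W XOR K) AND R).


W XOR K = 0^0 = 0
0 AND 1 = 0

0


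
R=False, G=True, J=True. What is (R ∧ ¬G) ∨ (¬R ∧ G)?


R = False, G = True, J = True
Expression: (R ∧ ¬G) ∨ (¬R ∧ G)
Step 1: ¬G = NOT True = False
Step 2: R ∧ ¬G = False AND False = False
Step 3: ¬R = NOT False = True
Step 4: ¬R ∧ G = True AND True = True
Step 5: (False) ∨ (True) = False OR True = True

True


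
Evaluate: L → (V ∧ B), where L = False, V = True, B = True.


L = False, V = True, B = True
Step 1: V ∧ B = True AND True = True
Step 2: L → (True): false only when L=True and consequent=False.
Result: True

True


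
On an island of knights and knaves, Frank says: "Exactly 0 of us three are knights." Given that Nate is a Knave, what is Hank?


Frank claims exactly 0 knights among Frank, Nate, Hank.
Given: Nate is a Knave.

Case 1: Frank is a Knight (tells truth)
  Then exactly 0 of the three are knights.
  Counting Frank, Nate: 1 knight(s) so far. Need -1 more → impossible.
Case 2: Frank is a Knave (lies)
  Then the count is NOT 0.
  If Hank = Knave, count = 0 = 0 → claim would be true, contradicts lie.
  If Hank = Knight, count = 1 ≠ 0 → lie confirmed ✓

Hank is a Knight.

Knight


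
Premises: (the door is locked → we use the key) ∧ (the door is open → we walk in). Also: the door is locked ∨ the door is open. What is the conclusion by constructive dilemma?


Constructive dilemma: (P → Q) ∧ (R → S), P ∨ R ⊢ Q ∨ S
Premise 1: the door is locked → we use the key
Premise 2: the door is open → we walk in
Premise 3: the door is locked ∨ the door is open
Case 1: Assuming the door is locked, then by Premise 1, we use the key.
Case 2: Assuming the door is open, then by Premise 2, we walk in.
Since one of the door is locked or the door is open must hold, we get we use the key or we walk in.

We use the key or we walk in.


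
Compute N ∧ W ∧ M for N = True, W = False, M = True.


N = True, W = False, M = True
Step 1: N ∧ W = True AND False = False
Step 2: (False) ∧ M = (False) AND True = False
AND is true only when ALL operands are true.

False


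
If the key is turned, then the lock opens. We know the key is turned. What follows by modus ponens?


Modus ponens: P → Q, P ⊢ Q
P: the key is turned
Q: the lock opens
We have P → Q and P is true.
By modus ponens, Q must be true.

The lock opens


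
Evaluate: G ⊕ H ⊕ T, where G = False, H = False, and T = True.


G = False, H = False, T = True
Step 1: G ⊕ H = False XOR False = False
Step 2: False ⊕ T = False XOR True = True
XOR is true when an odd number of operands are true.

True


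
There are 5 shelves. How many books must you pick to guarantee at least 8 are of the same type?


Pigeonhole: to guarantee k in one of n categories, need (k-1)×n + 1.
k = 8, n = 5
Minimum = (8-1) × 5 + 1 = 7 × 5 + 1

36


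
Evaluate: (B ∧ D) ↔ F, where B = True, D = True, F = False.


B = True, D = True, F = False
Step 1: B ∧ D = True AND True = True
Step 2: (True) ↔ F: true when both sides have same truth value.
Result: True ↔ False = False

False


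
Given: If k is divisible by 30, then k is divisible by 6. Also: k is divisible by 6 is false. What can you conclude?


Modus tollens: P → Q, ¬Q ⊢ ¬P
P: k is divisible by 30
Q: k is divisible by 6
We have P → Q and Q is false.
By modus tollens, P must be false.

It is not the case that k is divisible by 30


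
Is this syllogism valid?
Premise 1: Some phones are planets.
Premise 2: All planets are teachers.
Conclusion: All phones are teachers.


Premise 1: Some phones are planets.
Premise 2: All planets are teachers.
Conclusion: All phones are teachers.
Fallacy: illicit minor. The minor term (phones) is distributed in the conclusion ('All phones ...') but undistributed in its premise ('Some phones are planets' doesn't cover all phones).
Only 'Some phones are teachers' follows, not 'All'.

Invalid


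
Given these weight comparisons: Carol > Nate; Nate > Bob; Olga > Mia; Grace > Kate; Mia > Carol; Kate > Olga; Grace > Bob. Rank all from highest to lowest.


Constraints: Carol > Nate; Nate > Bob; Olga > Mia; Grace > Kate; Mia > Carol; Kate > Olga; Grace > Bob
Method: at each step, the next-highest is the one remaining person who never appears on the smaller side of a constraint between remaining people.
  Step 1: remaining {Bob, Grace, Nate, Olga, Mia, Kate, Carol}; on the smaller side: {Bob, Nate, Olga, Mia, Kate, Carol} → Grace is next (Grace > Kate; Grace > Bob).
  Step 2: remaining {Bob, Nate, Olga, Mia, Kate, Carol}; on the smaller side: {Bob, Nate, Olga, Mia, Carol} → Kate is next (Kate > Olga).
  Step 3: remaining {Bob, Nate, Olga, Mia, Carol}; on the smaller side: {Bob, Nate, Mia, Carol} → Olga is next (Olga > Mia).
  Step 4: remaining {Bob, Nate, Mia, Carol}; on the smaller side: {Bob, Nate, Carol} → Mia is next (Mia > Carol).
  Step 5: remaining {Bob, Nate, Carol}; on the smaller side: {Bob, Nate} → Carol is next (Carol > Nate).
  Step 6: remaining {Bob, Nate}; on the smaller side: {Bob} → Nate is next (Nate > Bob).
  Step 7: only Bob remains → lowest.
Final ranking (highest to lowest):

Grace > Kate > Olga > Mia > Carol > Nate > Bob


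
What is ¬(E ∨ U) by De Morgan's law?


De Morgan's law: ¬(P ∨ Q) ≡ ¬P ∧ ¬Q
¬(E ∨ U) = ¬E ∧ ¬U

¬E ∧ ¬U


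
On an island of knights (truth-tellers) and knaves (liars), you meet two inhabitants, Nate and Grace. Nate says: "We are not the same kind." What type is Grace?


Nate says: "We are not the same kind."
Case 1: Nate is a Knight (truth-teller)
  Statement is true → they ARE different → Grace is a Knave
Case 2: Nate is a Knave (liar)
  Statement is false → they are NOT different → Grace is a Knave
In both cases, Grace is a Knave.

Knave


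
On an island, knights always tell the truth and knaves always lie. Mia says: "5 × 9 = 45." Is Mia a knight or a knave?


Statement: "5 × 9 = 45."
Actual: 5 × 9 = 45
Claimed: 45
Statement is TRUE → Mia tells the truth → Knight

Knight


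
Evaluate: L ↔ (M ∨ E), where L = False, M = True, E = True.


L = False, M = True, E = True
Step 1: M ∨ E = True OR True = True
Step 2: L ↔ (True): true when both sides have same truth value.
Result: False ↔ True = False

False


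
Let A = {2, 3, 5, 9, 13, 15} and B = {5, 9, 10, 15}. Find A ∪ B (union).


A = {2, 3, 5, 9, 13, 15}
B = {5, 9, 10, 15}
Operation: union
All elements combined: 2, 3, 5, 9, 10, 13, 15

{2, 3, 5, 9, 10, 13, 15}


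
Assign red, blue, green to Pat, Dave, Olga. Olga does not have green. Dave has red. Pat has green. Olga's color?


From clues:
  Pat → green
  Dave → red
By elimination, Olga gets the remaining.

blue


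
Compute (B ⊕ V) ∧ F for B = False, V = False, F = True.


B = False, V = False, F = True
Step 1: B ⊕ V = False XOR False = False
Step 2: False ∧ F = False AND True = False
XOR true when exactly one of B,V is true; then AND with F.

False


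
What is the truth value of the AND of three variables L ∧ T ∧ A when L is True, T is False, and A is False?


L = True, T = False, A = False
Step 1: L ∧ T = True AND False = False
Step 2: (False) ∧ A = (False) AND False = False
AND is true only when ALL operands are true.

False


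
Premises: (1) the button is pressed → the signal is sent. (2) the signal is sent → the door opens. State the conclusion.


Hypothetical syllogism: P → Q, Q → R ⊢ P → R
Premise 1: the button is pressed → the signal is sent
Premise 2: the signal is sent → the door opens
Chain the implications: the middle term (the signal is sent) links the two.
Conclusion: If the button is pressed, then the door opens.

If the button is pressed, then the door opens.


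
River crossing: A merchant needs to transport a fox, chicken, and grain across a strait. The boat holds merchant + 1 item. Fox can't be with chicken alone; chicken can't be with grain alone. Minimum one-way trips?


1. merchant+chicken → 2. merchant ← 3. merchant+fox → 4. merchant+chicken ← 5. merchant+grain → 6. merchant ← 7. merchant+chicken →
Minimum trips = 7

7


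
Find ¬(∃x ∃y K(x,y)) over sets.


Original: ∃x ∃y K(x,y)
Rule: ¬∀→∃, ¬∃→∀, negate predicate.
Negation: ∀x ∀y ¬K(x,y)

∀x ∀y ¬K(x,y)


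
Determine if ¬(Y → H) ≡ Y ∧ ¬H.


Expression 1: ¬(Y → H)
Expression 2: Y ∧ ¬H
Truth table (Y H | Expr1 Expr2):
  T T |   F     F
  T F |   T     T
  F T |   F     F
  F F |   F     F
All 4 rows agree, so the expressions are logically equivalent.

Yes


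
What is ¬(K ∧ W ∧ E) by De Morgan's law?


De Morgan's law: ¬(P ∧ Q ∧ R) ≡ ¬P ∨ ¬Q ∨ ¬R
¬(K ∧ W ∧ E) = ¬K ∨ ¬W ∨ ¬E

¬K ∨ ¬W ∨ ¬E


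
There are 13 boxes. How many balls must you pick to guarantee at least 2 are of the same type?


Pigeonhole: to guarantee k in one of n categories, need (k-1)×n + 1.
k = 2, n = 13
Minimum = (2-1) × 13 + 1 = 1 × 13 + 1

14


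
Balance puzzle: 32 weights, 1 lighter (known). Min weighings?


Each weighing has 3 outcomes (left heavy / balance / right heavy), so k weighings distinguish at most 3^k cases; splitting into three near-equal groups achieves this.
Need 3^k ≥ 32: 3^3 = 27 < 32 ≤ 3^4 = 81
k = ⌈log₃(32)⌉ = 4

4


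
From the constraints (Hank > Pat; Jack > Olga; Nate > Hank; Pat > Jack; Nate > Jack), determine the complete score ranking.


Constraints: Hank > Pat; Jack > Olga; Nate > Hank; Pat > Jack; Nate > Jack
Method: at each step, the next-highest is the one remaining person who never appears on the smaller side of a constraint between remaining people.
  Step 1: remaining {Pat, Jack, Olga, Hank, Nate}; on the smaller side: {Pat, Jack, Olga, Hank} → Nate is next (Nate > Hank; Nate > Jack).
  Step 2: remaining {Pat, Jack, Olga, Hank}; on the smaller side: {Pat, Jack, Olga} → Hank is next (Hank > Pat).
  Step 3: remaining {Pat, Jack, Olga}; on the smaller side: {Jack, Olga} → Pat is next (Pat > Jack).
  Step 4: remaining {Jack, Olga}; on the smaller side: {Olga} → Jack is next (Jack > Olga).
  Step 5: only Olga remains → lowest.
Final ranking (highest to lowest):

Nate > Hank > Pat > Jack > Olga


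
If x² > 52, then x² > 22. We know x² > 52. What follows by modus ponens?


Modus ponens: P → Q, P ⊢ Q
P: x² > 52
Q: x² > 22
We have P → Q and P is true.
By modus ponens, Q must be true.

x² > 22
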